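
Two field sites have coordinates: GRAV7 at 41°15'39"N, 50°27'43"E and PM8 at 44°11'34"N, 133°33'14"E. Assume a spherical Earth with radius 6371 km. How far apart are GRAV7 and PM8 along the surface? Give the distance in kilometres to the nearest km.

6490 km

GRAV7: φ = +41.26083°, λ = +50.46194°
PM8: φ = +44.19278°, λ = +133.55389°
Δφ = 2.9319°,  Δλ = 83.0919°
a = sin²(Δφ/2) + cos φ₁ cos φ₂ sin²(Δλ/2) = 0.237731
c = 2·arcsin(√a) = 1.018623 rad = 58.3628°
d = R·c = 6371 × 1.018623 = 6489.6 km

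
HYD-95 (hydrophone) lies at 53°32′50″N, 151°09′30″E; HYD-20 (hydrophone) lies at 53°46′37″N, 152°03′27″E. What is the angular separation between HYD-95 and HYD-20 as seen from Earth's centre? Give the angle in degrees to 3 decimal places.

0.580°

HYD-95: φ = +53.54722°, λ = +151.15833°
HYD-20: φ = +53.77694°, λ = +152.05750°
Δφ = 0.2297°,  Δλ = 0.8992°
a = sin²(Δφ/2) + cos φ₁ cos φ₂ sin²(Δλ/2) = 0.000026
c = 2·arcsin(√a) = 0.010127 rad = 0.5802°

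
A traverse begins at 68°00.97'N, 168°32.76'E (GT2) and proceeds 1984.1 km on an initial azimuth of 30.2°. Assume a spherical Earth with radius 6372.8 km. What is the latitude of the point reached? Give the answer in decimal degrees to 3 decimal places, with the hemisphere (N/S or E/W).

79.058°N

GT2: φ = +68.01617°, λ = +168.54600°
δ = d/R = 1984.1/6372.8 = 0.311339 rad
φ₂ = arcsin(sin φ₁ cos δ + cos φ₁ sin δ cos θ)
   = arcsin(0.92729·0.95192 + 0.37434·0.30633·0.86427) = 79.05792°
λ₂ = λ₁ + atan2(sin θ sin δ cos φ₁, cos δ − sin φ₁ sin φ₂) = -137.18249°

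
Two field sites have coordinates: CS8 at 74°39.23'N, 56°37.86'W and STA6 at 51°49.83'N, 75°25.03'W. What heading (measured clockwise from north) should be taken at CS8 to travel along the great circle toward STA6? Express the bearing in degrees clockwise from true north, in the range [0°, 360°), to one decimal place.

CS8: φ = +74.65383°, λ = -56.63100°
STA6: φ = +51.83050°, λ = -75.41717°
Δλ = -18.7862°
y = sin Δλ · cos φ₂ = -0.199016
x = cos φ₁ sin φ₂ − sin φ₁ cos φ₂ cos Δλ = -0.356143
θ = atan2(y, x) = -150.8032° → 209.1968° (mod 360°)

209.2°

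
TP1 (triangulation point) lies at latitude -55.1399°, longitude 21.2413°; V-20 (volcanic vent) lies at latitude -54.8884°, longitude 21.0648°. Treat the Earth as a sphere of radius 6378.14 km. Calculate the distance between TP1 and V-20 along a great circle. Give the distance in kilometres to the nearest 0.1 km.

Δφ = 0.2515°,  Δλ = -0.1765°
a = sin²(Δφ/2) + cos φ₁ cos φ₂ sin²(Δλ/2) = 0.000006
c = 2·arcsin(√a) = 0.004732 rad = 0.2711°
d = R·c = 6378.14 × 0.004732 = 30.2 km

30.2 km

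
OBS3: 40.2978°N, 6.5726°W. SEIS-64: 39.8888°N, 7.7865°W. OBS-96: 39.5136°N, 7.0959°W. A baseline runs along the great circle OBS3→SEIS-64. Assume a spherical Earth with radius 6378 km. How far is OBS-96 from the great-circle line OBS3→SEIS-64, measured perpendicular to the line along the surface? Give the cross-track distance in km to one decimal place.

δ₁₃ = central angle OBS3→OBS-96 = 0.015376 rad  (haversine)
θ₁₃ = bearing OBS3→OBS-96 = 207.276°,  θ₁₂ = bearing OBS3→SEIS-64 = 246.621°
dₓₜ = R·arcsin(sin δ₁₃ · sin(θ₁₃ − θ₁₂)) = 6378·arcsin(0.01538·sin(-39.346°)) = -62.173 km
|dₓₜ| = 62.173 km

62.2 km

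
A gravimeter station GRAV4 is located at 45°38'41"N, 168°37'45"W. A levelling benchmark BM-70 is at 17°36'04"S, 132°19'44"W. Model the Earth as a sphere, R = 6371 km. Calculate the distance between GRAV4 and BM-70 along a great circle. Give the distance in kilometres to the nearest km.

GRAV4: φ = +45.64472°, λ = -168.62917°
BM-70: φ = -17.60111°, λ = -132.32889°
Δφ = -63.2458°,  Δλ = 36.3003°
a = sin²(Δφ/2) + cos φ₁ cos φ₂ sin²(Δλ/2) = 0.339582
c = 2·arcsin(√a) = 1.244184 rad = 71.2865°
d = R·c = 6371 × 1.244184 = 7926.7 km

7927 km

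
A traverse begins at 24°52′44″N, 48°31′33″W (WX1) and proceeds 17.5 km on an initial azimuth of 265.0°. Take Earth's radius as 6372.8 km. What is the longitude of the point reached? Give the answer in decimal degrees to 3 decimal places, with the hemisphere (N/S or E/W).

WX1: φ = +24.87889°, λ = -48.52583°
δ = d/R = 17.5/6372.8 = 0.002746 rad
φ₂ = arcsin(sin φ₁ cos δ + cos φ₁ sin δ cos θ)
   = arcsin(0.42070·1.00000 + 0.90720·0.00275·-0.08716) = 24.86508°
λ₂ = λ₁ + atan2(sin θ sin δ cos φ₁, cos δ − sin φ₁ sin φ₂) = -48.69859°

48.699°W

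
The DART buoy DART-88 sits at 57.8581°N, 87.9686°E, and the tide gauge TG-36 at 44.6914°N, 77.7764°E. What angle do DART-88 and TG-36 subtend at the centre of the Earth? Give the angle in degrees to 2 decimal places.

14.59°

Δφ = -13.1667°,  Δλ = -10.1922°
a = sin²(Δφ/2) + cos φ₁ cos φ₂ sin²(Δλ/2) = 0.016128
c = 2·arcsin(√a) = 0.254683 rad = 14.5923°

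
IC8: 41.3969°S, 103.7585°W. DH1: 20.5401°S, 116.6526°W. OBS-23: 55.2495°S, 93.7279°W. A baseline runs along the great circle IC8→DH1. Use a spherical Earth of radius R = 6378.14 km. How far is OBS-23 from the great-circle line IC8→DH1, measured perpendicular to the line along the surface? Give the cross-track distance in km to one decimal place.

δ₁₃ = central angle IC8→OBS-23 = 0.267710 rad  (haversine)
θ₁₃ = bearing IC8→OBS-23 = 157.956°,  θ₁₂ = bearing IC8→DH1 = 328.457°
dₓₜ = R·arcsin(sin δ₁₃ · sin(θ₁₃ − θ₁₂)) = 6378.14·arcsin(0.26452·sin(-170.500°)) = -278.538 km
|dₓₜ| = 278.538 km

278.5 km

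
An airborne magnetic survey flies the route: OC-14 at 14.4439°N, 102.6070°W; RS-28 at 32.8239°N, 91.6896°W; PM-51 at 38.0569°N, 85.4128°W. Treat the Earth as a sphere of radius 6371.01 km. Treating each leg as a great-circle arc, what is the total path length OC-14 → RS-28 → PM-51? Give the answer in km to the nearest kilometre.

OC-14→RS-28: c = 0.364624 rad, d = 2323.03 km
RS-28→PM-51: c = 0.127637 rad, d = 813.18 km
Total = 2323.03 + 813.18 = 3136.20 km

3136 km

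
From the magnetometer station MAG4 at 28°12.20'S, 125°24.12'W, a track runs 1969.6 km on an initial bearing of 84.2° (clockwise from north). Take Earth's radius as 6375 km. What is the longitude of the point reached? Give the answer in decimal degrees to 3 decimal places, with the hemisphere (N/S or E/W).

MAG4: φ = -28.20333°, λ = -125.40200°
δ = d/R = 1969.6/6375 = 0.308957 rad
φ₂ = arcsin(sin φ₁ cos δ + cos φ₁ sin δ cos θ)
   = arcsin(-0.47260·0.95265 + 0.88128·0.30407·0.10106) = -25.03333°
λ₂ = λ₁ + atan2(sin θ sin δ cos φ₁, cos δ − sin φ₁ sin φ₂) = -105.89805°

105.898°W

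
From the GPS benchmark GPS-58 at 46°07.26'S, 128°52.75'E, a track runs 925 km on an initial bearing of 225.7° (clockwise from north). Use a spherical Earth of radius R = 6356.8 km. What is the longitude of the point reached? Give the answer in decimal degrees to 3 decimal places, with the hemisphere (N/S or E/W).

GPS-58: φ = -46.12100°, λ = +128.87917°
δ = d/R = 925/6356.8 = 0.145513 rad
φ₂ = arcsin(sin φ₁ cos δ + cos φ₁ sin δ cos θ)
   = arcsin(-0.72081·0.98943 + 0.69314·0.14500·-0.69842) = -51.57127°
λ₂ = λ₁ + atan2(sin θ sin δ cos φ₁, cos δ − sin φ₁ sin φ₂) = 119.26774°

119.268°E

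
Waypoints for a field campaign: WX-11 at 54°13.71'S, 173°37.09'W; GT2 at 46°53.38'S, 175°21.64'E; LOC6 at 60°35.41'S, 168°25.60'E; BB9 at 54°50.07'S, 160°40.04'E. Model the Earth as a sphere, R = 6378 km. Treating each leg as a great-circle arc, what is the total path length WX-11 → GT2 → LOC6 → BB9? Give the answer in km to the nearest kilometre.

3505 km

WX-11: φ = -54.22850°, λ = -173.61817°
GT2: φ = -46.88967°, λ = +175.36067°
LOC6: φ = -60.59017°, λ = +168.42667°
BB9: φ = -54.83450°, λ = +160.66733°
WX-11→GT2: c = 0.176637 rad, d = 1126.59 km
GT2→LOC6: c = 0.249271 rad, d = 1589.85 km
LOC6→BB9: c = 0.123617 rad, d = 788.43 km
Total = 1126.59 + 1589.85 + 788.43 = 3504.87 km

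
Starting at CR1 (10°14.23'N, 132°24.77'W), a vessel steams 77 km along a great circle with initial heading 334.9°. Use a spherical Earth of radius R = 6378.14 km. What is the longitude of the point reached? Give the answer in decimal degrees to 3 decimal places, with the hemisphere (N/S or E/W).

132.712°W

CR1: φ = +10.23717°, λ = -132.41283°
δ = d/R = 77/6378.14 = 0.012072 rad
φ₂ = arcsin(sin φ₁ cos δ + cos φ₁ sin δ cos θ)
   = arcsin(0.17772·0.99993 + 0.98408·0.01207·0.90557) = 10.86341°
λ₂ = λ₁ + atan2(sin θ sin δ cos φ₁, cos δ − sin φ₁ sin φ₂) = -132.71160°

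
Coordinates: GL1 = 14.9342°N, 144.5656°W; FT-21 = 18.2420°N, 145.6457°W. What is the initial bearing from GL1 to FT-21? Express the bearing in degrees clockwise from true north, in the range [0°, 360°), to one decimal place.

342.8°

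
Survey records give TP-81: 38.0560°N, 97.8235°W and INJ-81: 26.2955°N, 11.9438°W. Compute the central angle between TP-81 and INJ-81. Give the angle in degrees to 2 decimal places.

Δφ = -11.7605°,  Δλ = 85.8797°
a = sin²(Δφ/2) + cos φ₁ cos φ₂ sin²(Δλ/2) = 0.338099
c = 2·arcsin(√a) = 1.241052 rad = 71.1070°

71.11°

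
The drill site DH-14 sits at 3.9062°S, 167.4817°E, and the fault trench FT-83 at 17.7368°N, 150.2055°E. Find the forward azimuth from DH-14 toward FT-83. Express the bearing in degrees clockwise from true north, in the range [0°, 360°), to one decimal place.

322.3°

Δλ = -17.2762°
y = sin Δλ · cos φ₂ = -0.282862
x = cos φ₁ sin φ₂ − sin φ₁ cos φ₂ cos Δλ = 0.365895
θ = atan2(y, x) = -37.7065° → 322.2935° (mod 360°)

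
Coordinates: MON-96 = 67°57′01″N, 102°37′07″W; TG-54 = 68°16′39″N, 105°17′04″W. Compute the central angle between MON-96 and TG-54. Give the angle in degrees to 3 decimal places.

MON-96: φ = +67.95028°, λ = -102.61861°
TG-54: φ = +68.27750°, λ = -105.28444°
Δφ = 0.3272°,  Δλ = -2.6658°
a = sin²(Δφ/2) + cos φ₁ cos φ₂ sin²(Δλ/2) = 0.000083
c = 2·arcsin(√a) = 0.018258 rad = 1.0461°

1.046°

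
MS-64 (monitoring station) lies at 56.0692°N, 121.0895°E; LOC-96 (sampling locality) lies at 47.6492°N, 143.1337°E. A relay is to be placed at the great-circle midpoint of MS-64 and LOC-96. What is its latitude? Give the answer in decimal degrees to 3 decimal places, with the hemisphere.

52.372°N

Bx = cos φ₂ cos Δλ = 0.624419,  By = cos φ₂ sin Δλ = 0.252842
φₘ = atan2(sin φ₁ + sin φ₂, √((cos φ₁ + Bx)² + By²)) = 52.37158°
λₘ = λ₁ + atan2(By, cos φ₁ + Bx) = 133.15765°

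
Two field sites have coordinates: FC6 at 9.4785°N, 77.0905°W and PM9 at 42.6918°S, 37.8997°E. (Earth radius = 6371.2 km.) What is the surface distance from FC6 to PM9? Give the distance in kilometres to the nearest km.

12755 km

Δφ = -52.1703°,  Δλ = 114.9902°
a = sin²(Δφ/2) + cos φ₁ cos φ₂ sin²(Δλ/2) = 0.708968
c = 2·arcsin(√a) = 2.001969 rad = 114.7044°
d = R·c = 6371.2 × 2.001969 = 12754.9 km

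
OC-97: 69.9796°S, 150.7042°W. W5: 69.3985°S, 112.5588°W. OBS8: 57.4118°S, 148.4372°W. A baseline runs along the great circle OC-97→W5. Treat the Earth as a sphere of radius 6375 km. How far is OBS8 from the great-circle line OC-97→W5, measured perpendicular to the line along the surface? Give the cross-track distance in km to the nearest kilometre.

1381 km

δ₁₃ = central angle OC-97→OBS8 = 0.220012 rad  (haversine)
θ₁₃ = bearing OC-97→OBS8 = 5.602°,  θ₁₂ = bearing OC-97→W5 = 105.546°
dₓₜ = R·arcsin(sin δ₁₃ · sin(θ₁₃ − θ₁₂)) = 6375·arcsin(0.21824·sin(-99.944°)) = -1381.166 km
|dₓₜ| = 1381.166 km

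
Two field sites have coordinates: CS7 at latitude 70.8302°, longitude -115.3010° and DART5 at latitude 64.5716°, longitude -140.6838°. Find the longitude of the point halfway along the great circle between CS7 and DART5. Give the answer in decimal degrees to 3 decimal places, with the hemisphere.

129.712°W

Bx = cos φ₂ cos Δλ = 0.387932,  By = cos φ₂ sin Δλ = -0.184061
φₘ = atan2(sin φ₁ + sin φ₂, √((cos φ₁ + Bx)² + By²)) = 68.18517°
λₘ = λ₁ + atan2(By, cos φ₁ + Bx) = -129.71197°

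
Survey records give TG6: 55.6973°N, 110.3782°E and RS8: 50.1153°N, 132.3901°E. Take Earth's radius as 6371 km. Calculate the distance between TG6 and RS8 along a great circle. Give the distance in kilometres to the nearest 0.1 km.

Δφ = -5.5820°,  Δλ = 22.0119°
a = sin²(Δφ/2) + cos φ₁ cos φ₂ sin²(Δλ/2) = 0.015542
c = 2·arcsin(√a) = 0.249988 rad = 14.3233°
d = R·c = 6371 × 0.249988 = 1592.7 km

1592.7 km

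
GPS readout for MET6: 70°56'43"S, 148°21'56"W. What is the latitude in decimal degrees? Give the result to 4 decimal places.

70° + 56′/60 + 43″/3600 = 70 + 0.93333 + 0.01194 = 70.9453°

70.9453°S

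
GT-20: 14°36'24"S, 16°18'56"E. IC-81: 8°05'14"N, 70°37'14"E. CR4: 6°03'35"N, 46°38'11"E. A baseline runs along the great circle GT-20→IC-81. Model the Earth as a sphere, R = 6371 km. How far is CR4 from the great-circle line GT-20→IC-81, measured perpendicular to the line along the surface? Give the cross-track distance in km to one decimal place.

860.4 km

GT-20: φ = -14.60667°, λ = +16.31556°
IC-81: φ = +8.08722°, λ = +70.62056°
CR4: φ = +6.05972°, λ = +46.63639°
δ₁₃ = central angle GT-20→CR4 = 0.636764 rad  (haversine)
θ₁₃ = bearing GT-20→CR4 = 57.597°,  θ₁₂ = bearing GT-20→IC-81 = 70.685°
dₓₜ = R·arcsin(sin δ₁₃ · sin(θ₁₃ − θ₁₂)) = 6371·arcsin(0.59460·sin(-13.088°)) = -860.416 km
|dₓₜ| = 860.416 km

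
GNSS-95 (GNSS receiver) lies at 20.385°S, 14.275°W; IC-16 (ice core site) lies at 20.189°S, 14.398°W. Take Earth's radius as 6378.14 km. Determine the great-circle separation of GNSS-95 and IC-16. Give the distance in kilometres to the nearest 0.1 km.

Δφ = 0.1960°,  Δλ = -0.1230°
a = sin²(Δφ/2) + cos φ₁ cos φ₂ sin²(Δλ/2) = 0.000004
c = 2·arcsin(√a) = 0.003969 rad = 0.2274°
d = R·c = 6378.14 × 0.003969 = 25.3 km

25.3 km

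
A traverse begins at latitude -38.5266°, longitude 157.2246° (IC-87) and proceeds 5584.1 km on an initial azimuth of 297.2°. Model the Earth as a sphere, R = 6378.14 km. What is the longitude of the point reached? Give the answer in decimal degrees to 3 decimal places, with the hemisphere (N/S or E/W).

δ = d/R = 5584.1/6378.14 = 0.875506 rad
φ₂ = arcsin(sin φ₁ cos δ + cos φ₁ sin δ cos θ)
   = arcsin(-0.62288·0.64061 + 0.78232·0.76787·0.45710) = -7.14807°
λ₂ = λ₁ + atan2(sin θ sin δ cos φ₁, cos δ − sin φ₁ sin φ₂) = 113.72862°

113.729°E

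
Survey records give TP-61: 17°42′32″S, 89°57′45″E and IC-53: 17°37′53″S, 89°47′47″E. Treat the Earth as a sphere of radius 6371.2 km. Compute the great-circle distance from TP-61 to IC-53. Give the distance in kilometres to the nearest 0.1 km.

TP-61: φ = -17.70889°, λ = +89.96250°
IC-53: φ = -17.63139°, λ = +89.79639°
Δφ = 0.0775°,  Δλ = -0.1661°
a = sin²(Δφ/2) + cos φ₁ cos φ₂ sin²(Δλ/2) = 0.000002
c = 2·arcsin(√a) = 0.003076 rad = 0.1762°
d = R·c = 6371.2 × 0.003076 = 19.6 km

19.6 km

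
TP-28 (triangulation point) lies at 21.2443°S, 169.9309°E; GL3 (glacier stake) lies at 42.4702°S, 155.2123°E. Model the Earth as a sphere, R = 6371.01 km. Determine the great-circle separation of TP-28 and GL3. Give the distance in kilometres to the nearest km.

2730 km

Δφ = -21.2259°,  Δλ = -14.7186°
a = sin²(Δφ/2) + cos φ₁ cos φ₂ sin²(Δλ/2) = 0.045200
c = 2·arcsin(√a) = 0.428476 rad = 24.5499°
d = R·c = 6371.01 × 0.428476 = 2729.8 km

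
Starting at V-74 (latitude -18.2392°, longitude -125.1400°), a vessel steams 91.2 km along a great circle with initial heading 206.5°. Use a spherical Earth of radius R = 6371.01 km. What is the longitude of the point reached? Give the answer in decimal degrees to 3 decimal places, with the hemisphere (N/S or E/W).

δ = d/R = 91.2/6371.01 = 0.014315 rad
φ₂ = arcsin(sin φ₁ cos δ + cos φ₁ sin δ cos θ)
   = arcsin(-0.31298·0.99990 + 0.94976·0.01431·-0.89493) = -18.97282°
λ₂ = λ₁ + atan2(sin θ sin δ cos φ₁, cos δ − sin φ₁ sin φ₂) = -125.52698°

125.527°W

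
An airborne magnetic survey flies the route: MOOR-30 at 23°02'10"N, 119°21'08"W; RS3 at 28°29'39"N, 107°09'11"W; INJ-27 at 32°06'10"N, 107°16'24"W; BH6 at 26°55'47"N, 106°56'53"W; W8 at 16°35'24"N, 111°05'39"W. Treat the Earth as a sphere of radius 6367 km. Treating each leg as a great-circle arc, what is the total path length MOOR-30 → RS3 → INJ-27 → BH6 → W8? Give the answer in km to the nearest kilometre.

3565 km

MOOR-30: φ = +23.03611°, λ = -119.35222°
RS3: φ = +28.49417°, λ = -107.15306°
INJ-27: φ = +32.10278°, λ = -107.27333°
BH6: φ = +26.92972°, λ = -106.94806°
W8: φ = +16.59000°, λ = -111.09417°
MOOR-30→RS3: c = 0.213936 rad, d = 1362.13 km
RS3→INJ-27: c = 0.063008 rad, d = 401.17 km
INJ-27→BH6: c = 0.090422 rad, d = 575.72 km
BH6→W8: c = 0.192523 rad, d = 1225.79 km
Total = 1362.13 + 401.17 + 575.72 + 1225.79 = 3564.81 km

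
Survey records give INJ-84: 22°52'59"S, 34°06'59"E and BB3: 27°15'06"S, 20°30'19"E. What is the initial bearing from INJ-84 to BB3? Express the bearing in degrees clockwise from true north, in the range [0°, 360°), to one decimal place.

247.7°

INJ-84: φ = -22.88306°, λ = +34.11639°
BB3: φ = -27.25167°, λ = +20.50528°
Δλ = -13.6111°
y = sin Δλ · cos φ₂ = -0.209210
x = cos φ₁ sin φ₂ − sin φ₁ cos φ₂ cos Δλ = -0.085881
θ = atan2(y, x) = -112.3183° → 247.6817° (mod 360°)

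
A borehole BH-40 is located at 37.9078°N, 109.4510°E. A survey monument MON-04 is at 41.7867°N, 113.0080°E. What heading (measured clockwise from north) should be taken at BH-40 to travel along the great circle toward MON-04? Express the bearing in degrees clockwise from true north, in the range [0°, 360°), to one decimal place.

Δλ = 3.5570°
y = sin Δλ · cos φ₂ = 0.046260
x = cos φ₁ sin φ₂ − sin φ₁ cos φ₂ cos Δλ = 0.068530
θ = atan2(y, x) = 34.0205° → 34.0205° (mod 360°)

34.0°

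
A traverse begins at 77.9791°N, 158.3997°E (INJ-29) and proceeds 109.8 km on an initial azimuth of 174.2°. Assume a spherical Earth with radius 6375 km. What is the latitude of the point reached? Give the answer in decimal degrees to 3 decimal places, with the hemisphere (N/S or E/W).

δ = d/R = 109.8/6375 = 0.017224 rad
φ₂ = arcsin(sin φ₁ cos δ + cos φ₁ sin δ cos θ)
   = arcsin(0.97807·0.99985 + 0.20827·0.01722·-0.99488) = 76.99694°
λ₂ = λ₁ + atan2(sin θ sin δ cos φ₁, cos δ − sin φ₁ sin φ₂) = 158.84290°

76.997°N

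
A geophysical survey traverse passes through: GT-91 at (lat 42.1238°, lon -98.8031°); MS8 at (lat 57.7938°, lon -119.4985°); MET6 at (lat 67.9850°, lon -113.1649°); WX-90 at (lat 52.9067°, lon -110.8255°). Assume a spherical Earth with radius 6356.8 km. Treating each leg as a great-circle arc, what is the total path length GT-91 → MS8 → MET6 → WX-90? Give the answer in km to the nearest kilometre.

GT-91→MS8: c = 0.355922 rad, d = 2262.53 km
MS8→MET6: c = 0.184635 rad, d = 1173.68 km
MET6→WX-90: c = 0.263889 rad, d = 1677.49 km
Total = 2262.53 + 1173.68 + 1677.49 = 5113.70 km

5114 km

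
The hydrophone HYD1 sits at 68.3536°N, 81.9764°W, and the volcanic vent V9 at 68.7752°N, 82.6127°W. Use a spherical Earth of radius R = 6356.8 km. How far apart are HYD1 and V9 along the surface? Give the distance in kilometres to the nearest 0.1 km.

53.4 km

Δφ = 0.4216°,  Δλ = -0.6363°
a = sin²(Δφ/2) + cos φ₁ cos φ₂ sin²(Δλ/2) = 0.000018
c = 2·arcsin(√a) = 0.008403 rad = 0.4815°
d = R·c = 6356.8 × 0.008403 = 53.4 km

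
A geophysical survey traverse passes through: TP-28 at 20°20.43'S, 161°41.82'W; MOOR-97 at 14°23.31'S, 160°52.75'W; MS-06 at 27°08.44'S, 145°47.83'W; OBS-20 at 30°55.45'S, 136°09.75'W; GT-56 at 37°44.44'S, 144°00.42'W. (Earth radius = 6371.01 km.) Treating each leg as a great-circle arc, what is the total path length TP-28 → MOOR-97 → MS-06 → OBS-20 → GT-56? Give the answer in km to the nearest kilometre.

4849 km

TP-28: φ = -20.34050°, λ = -161.69700°
MOOR-97: φ = -14.38850°, λ = -160.87917°
MS-06: φ = -27.14067°, λ = -145.79717°
OBS-20: φ = -30.92417°, λ = -136.16250°
GT-56: φ = -37.74067°, λ = -144.00700°
TP-28→MOOR-97: c = 0.104770 rad, d = 667.49 km
MOOR-97→MS-06: c = 0.331231 rad, d = 2110.28 km
MS-06→OBS-20: c = 0.161091 rad, d = 1026.31 km
OBS-20→GT-56: c = 0.163993 rad, d = 1044.80 km
Total = 667.49 + 2110.28 + 1026.31 + 1044.80 = 4848.89 km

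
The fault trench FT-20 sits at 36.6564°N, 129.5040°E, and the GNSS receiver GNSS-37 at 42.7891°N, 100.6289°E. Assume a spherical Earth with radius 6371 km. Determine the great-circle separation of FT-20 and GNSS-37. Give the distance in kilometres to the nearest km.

2548 km

Δφ = 6.1327°,  Δλ = -28.8751°
a = sin²(Δφ/2) + cos φ₁ cos φ₂ sin²(Δλ/2) = 0.039458
c = 2·arcsin(√a) = 0.399942 rad = 22.9150°
d = R·c = 6371 × 0.399942 = 2548.0 km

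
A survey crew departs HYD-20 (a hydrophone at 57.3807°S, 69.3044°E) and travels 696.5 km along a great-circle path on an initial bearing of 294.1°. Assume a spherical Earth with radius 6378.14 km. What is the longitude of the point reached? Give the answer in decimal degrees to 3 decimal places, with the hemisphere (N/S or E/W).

59.460°E

δ = d/R = 696.5/6378.14 = 0.109201 rad
φ₂ = arcsin(sin φ₁ cos δ + cos φ₁ sin δ cos θ)
   = arcsin(-0.84227·0.99404 + 0.53905·0.10898·0.40833) = -54.41618°
λ₂ = λ₁ + atan2(sin θ sin δ cos φ₁, cos δ − sin φ₁ sin φ₂) = 59.46036°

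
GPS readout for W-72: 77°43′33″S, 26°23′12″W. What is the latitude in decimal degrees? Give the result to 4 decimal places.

77° + 43′/60 + 33″/3600 = 77 + 0.71667 + 0.00917 = 77.7258°

77.7258°S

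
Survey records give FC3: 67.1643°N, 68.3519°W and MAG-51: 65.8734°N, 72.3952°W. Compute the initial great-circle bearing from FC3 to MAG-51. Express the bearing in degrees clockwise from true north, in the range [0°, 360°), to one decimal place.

Δλ = -4.0433°
y = sin Δλ · cos φ₂ = -0.028821
x = cos φ₁ sin φ₂ − sin φ₁ cos φ₂ cos Δλ = -0.021591
θ = atan2(y, x) = -126.8379° → 233.1621° (mod 360°)

233.2°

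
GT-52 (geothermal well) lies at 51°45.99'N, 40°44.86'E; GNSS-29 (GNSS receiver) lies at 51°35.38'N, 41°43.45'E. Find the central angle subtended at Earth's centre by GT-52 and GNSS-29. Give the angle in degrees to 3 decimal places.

GT-52: φ = +51.76650°, λ = +40.74767°
GNSS-29: φ = +51.58967°, λ = +41.72417°
Δφ = -0.1768°,  Δλ = 0.9765°
a = sin²(Δφ/2) + cos φ₁ cos φ₂ sin²(Δλ/2) = 0.000030
c = 2·arcsin(√a) = 0.011009 rad = 0.6308°

0.631°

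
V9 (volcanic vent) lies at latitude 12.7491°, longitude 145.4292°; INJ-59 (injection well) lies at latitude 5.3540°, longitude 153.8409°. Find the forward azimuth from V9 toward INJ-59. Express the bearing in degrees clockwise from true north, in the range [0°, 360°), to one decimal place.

Δλ = 8.4117°
y = sin Δλ · cos φ₂ = 0.145647
x = cos φ₁ sin φ₂ − sin φ₁ cos φ₂ cos Δλ = -0.126347
θ = atan2(y, x) = 130.9413° → 130.9413° (mod 360°)

130.9°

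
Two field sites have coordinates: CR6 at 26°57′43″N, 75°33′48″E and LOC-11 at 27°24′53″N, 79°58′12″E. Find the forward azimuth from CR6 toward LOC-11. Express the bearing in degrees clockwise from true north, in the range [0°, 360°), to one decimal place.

82.4°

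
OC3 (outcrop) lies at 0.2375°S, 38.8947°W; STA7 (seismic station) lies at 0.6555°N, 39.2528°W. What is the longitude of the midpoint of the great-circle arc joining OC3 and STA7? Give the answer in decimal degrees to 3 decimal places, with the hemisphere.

Bx = cos φ₂ cos Δλ = 0.999915,  By = cos φ₂ sin Δλ = -0.006250
φₘ = atan2(sin φ₁ + sin φ₂, √((cos φ₁ + Bx)² + By²)) = 0.20900°
λₘ = λ₁ + atan2(By, cos φ₁ + Bx) = -39.07374°

39.074°W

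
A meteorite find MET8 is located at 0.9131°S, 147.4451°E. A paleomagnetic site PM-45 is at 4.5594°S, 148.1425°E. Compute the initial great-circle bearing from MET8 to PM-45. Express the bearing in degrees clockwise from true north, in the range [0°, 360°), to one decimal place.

169.2°

Δλ = 0.6974°
y = sin Δλ · cos φ₂ = 0.012133
x = cos φ₁ sin φ₂ − sin φ₁ cos φ₂ cos Δλ = -0.063598
θ = atan2(y, x) = 169.1990° → 169.1990° (mod 360°)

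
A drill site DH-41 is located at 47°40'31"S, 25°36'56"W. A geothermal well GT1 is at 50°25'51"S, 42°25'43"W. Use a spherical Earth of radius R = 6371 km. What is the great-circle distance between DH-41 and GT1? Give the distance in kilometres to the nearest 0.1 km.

1259.9 km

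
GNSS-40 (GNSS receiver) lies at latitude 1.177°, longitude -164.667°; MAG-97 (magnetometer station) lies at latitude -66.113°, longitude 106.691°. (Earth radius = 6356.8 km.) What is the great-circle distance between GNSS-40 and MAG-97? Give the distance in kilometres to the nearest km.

Δφ = -67.2900°,  Δλ = -88.6420°
a = sin²(Δφ/2) + cos φ₁ cos φ₂ sin²(Δλ/2) = 0.504593
c = 2·arcsin(√a) = 1.579983 rad = 90.5264°
d = R·c = 6356.8 × 1.579983 = 10043.6 km

10044 km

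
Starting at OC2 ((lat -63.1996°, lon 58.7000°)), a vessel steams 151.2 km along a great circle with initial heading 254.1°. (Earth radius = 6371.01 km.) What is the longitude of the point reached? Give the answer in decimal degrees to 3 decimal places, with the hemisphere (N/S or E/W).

δ = d/R = 151.2/6371.01 = 0.023733 rad
φ₂ = arcsin(sin φ₁ cos δ + cos φ₁ sin δ cos θ)
   = arcsin(-0.89258·0.99972 + 0.45088·0.02373·-0.27396) = -63.54218°
λ₂ = λ₁ + atan2(sin θ sin δ cos φ₁, cos δ − sin φ₁ sin φ₂) = 55.76378°

55.764°E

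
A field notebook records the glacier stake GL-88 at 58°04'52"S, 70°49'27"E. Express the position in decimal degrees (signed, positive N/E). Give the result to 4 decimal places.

-58.0811°, +70.8242°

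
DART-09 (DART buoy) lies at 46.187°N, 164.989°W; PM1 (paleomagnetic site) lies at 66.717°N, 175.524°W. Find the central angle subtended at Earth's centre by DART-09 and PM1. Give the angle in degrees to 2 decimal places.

Δφ = 20.5300°,  Δλ = -10.5350°
a = sin²(Δφ/2) + cos φ₁ cos φ₂ sin²(Δλ/2) = 0.034062
c = 2·arcsin(√a) = 0.371246 rad = 21.2709°

21.27°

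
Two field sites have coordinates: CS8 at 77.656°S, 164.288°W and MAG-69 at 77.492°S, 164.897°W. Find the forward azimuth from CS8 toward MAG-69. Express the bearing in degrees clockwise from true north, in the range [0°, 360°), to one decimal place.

321.1°

Δλ = -0.6090°
y = sin Δλ · cos φ₂ = -0.002302
x = cos φ₁ sin φ₂ − sin φ₁ cos φ₂ cos Δλ = 0.002850
θ = atan2(y, x) = -38.9241° → 321.0759° (mod 360°)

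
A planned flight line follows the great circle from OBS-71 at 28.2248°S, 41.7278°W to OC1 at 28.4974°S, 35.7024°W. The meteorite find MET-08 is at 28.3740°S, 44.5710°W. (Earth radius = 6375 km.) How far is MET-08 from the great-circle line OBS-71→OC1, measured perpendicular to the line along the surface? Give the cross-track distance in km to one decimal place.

41.0 km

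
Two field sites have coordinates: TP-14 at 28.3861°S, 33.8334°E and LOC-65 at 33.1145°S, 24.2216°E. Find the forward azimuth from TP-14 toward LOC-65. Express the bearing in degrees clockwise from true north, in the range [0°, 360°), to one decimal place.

Δλ = -9.6118°
y = sin Δλ · cos φ₂ = -0.139852
x = cos φ₁ sin φ₂ − sin φ₁ cos φ₂ cos Δλ = -0.088022
θ = atan2(y, x) = -122.1861° → 237.8139° (mod 360°)

237.8°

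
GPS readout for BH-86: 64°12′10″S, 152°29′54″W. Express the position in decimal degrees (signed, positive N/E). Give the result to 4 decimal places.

-64.2028°, -152.4983°

lat: 64.2028° S → -64.2028°
lon: 152.4983° W → -152.4983°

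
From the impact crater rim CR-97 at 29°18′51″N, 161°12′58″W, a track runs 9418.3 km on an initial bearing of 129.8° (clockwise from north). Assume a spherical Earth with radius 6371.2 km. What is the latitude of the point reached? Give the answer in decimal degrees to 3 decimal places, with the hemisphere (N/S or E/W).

30.698°S

CR-97: φ = +29.31417°, λ = -161.21611°
δ = d/R = 9418.3/6371.2 = 1.478262 rad
φ₂ = arcsin(sin φ₁ cos δ + cos φ₁ sin δ cos θ)
   = arcsin(0.48960·0.09240 + 0.87195·0.99572·-0.64011) = -30.69810°
λ₂ = λ₁ + atan2(sin θ sin δ cos φ₁, cos δ − sin φ₁ sin φ₂) = -98.38478°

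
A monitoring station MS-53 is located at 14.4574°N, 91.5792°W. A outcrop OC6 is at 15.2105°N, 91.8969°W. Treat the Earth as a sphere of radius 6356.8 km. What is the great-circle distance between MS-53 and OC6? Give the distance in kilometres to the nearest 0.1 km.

90.2 km

Δφ = 0.7531°,  Δλ = -0.3177°
a = sin²(Δφ/2) + cos φ₁ cos φ₂ sin²(Δλ/2) = 0.000050
c = 2·arcsin(√a) = 0.014195 rad = 0.8133°
d = R·c = 6356.8 × 0.014195 = 90.2 km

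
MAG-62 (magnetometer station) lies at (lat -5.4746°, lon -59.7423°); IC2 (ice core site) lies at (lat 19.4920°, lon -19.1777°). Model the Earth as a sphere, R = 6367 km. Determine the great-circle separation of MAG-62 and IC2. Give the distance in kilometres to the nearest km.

Δφ = 24.9666°,  Δλ = 40.5646°
a = sin²(Δφ/2) + cos φ₁ cos φ₂ sin²(Δλ/2) = 0.159483
c = 2·arcsin(√a) = 0.821622 rad = 47.0755°
d = R·c = 6367 × 0.821622 = 5231.3 km

5231 km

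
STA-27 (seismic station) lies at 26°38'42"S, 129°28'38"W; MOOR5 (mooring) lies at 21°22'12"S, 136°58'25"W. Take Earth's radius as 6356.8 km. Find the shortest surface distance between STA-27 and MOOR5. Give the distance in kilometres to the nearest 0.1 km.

958.6 km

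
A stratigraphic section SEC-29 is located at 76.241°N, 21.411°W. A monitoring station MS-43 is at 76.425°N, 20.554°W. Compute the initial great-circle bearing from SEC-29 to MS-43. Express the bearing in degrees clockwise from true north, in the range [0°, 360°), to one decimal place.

47.3°

Δλ = 0.8570°
y = sin Δλ · cos φ₂ = 0.003511
x = cos φ₁ sin φ₂ − sin φ₁ cos φ₂ cos Δλ = 0.003237
θ = atan2(y, x) = 47.3233° → 47.3233° (mod 360°)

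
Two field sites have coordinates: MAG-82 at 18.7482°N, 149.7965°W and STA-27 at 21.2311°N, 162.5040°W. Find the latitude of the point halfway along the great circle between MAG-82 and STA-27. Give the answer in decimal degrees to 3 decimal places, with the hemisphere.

20.103°N

Bx = cos φ₂ cos Δλ = 0.909296,  By = cos φ₂ sin Δλ = -0.205044
φₘ = atan2(sin φ₁ + sin φ₂, √((cos φ₁ + Bx)² + By²)) = 20.10332°
λₘ = λ₁ + atan2(By, cos φ₁ + Bx) = -156.09996°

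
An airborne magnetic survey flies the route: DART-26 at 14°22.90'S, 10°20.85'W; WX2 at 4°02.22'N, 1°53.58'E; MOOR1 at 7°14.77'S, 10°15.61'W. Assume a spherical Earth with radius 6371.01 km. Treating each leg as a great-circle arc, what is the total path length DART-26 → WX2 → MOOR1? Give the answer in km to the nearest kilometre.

4295 km

DART-26: φ = -14.38167°, λ = -10.34750°
WX2: φ = +4.03700°, λ = +1.89300°
MOOR1: φ = -7.24617°, λ = -10.26017°
DART-26→WX2: c = 0.384979 rad, d = 2452.70 km
WX2→MOOR1: c = 0.289122 rad, d = 1842.00 km
Total = 2452.70 + 1842.00 = 4294.70 km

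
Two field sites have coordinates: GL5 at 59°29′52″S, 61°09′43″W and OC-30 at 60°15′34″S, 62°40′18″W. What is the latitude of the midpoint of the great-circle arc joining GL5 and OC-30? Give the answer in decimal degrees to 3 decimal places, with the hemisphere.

GL5: φ = -59.49778°, λ = -61.16194°
OC-30: φ = -60.25944°, λ = -62.67167°
Bx = cos φ₂ cos Δλ = 0.495901,  By = cos φ₂ sin Δλ = -0.013070
φₘ = atan2(sin φ₁ + sin φ₂, √((cos φ₁ + Bx)² + By²)) = -59.88077°
λₘ = λ₁ + atan2(By, cos φ₁ + Bx) = -61.90816°

59.881°S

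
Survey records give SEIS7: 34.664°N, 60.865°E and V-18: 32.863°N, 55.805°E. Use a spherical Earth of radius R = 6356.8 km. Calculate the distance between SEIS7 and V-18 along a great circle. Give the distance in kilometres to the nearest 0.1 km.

Δφ = -1.8010°,  Δλ = -5.0600°
a = sin²(Δφ/2) + cos φ₁ cos φ₂ sin²(Δλ/2) = 0.001593
c = 2·arcsin(√a) = 0.079851 rad = 4.5751°
d = R·c = 6356.8 × 0.079851 = 507.6 km

507.6 km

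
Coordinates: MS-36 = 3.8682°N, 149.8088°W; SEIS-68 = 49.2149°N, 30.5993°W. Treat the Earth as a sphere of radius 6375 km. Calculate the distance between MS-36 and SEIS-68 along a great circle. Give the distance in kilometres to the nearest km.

11737 km

Δφ = 45.3467°,  Δλ = 119.2095°
a = sin²(Δφ/2) + cos φ₁ cos φ₂ sin²(Δλ/2) = 0.633485
c = 2·arcsin(√a) = 1.841044 rad = 105.4841°
d = R·c = 6375 × 1.841044 = 11736.7 km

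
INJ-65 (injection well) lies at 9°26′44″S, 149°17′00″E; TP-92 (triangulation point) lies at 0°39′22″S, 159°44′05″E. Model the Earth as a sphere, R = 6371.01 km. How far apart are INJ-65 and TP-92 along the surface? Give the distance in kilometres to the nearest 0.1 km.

INJ-65: φ = -9.44556°, λ = +149.28333°
TP-92: φ = -0.65611°, λ = +159.73472°
Δφ = 8.7894°,  Δλ = 10.4514°
a = sin²(Δφ/2) + cos φ₁ cos φ₂ sin²(Δλ/2) = 0.014054
c = 2·arcsin(√a) = 0.237659 rad = 13.6169°
d = R·c = 6371.01 × 0.237659 = 1514.1 km

1514.1 km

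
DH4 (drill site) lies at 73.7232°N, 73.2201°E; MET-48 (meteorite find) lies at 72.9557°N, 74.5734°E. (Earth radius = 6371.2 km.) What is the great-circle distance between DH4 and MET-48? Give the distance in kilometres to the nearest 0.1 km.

Δφ = -0.7675°,  Δλ = 1.3533°
a = sin²(Δφ/2) + cos φ₁ cos φ₂ sin²(Δλ/2) = 0.000056
c = 2·arcsin(√a) = 0.015009 rad = 0.8599°
d = R·c = 6371.2 × 0.015009 = 95.6 km

95.6 km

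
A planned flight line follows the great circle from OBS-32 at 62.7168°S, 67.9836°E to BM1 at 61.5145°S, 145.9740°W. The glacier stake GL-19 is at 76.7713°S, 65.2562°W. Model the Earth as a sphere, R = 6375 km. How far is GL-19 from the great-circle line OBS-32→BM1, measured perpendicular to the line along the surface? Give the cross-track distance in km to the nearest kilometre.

δ₁₃ = central angle OBS-32→GL-19 = 0.654573 rad  (haversine)
θ₁₃ = bearing OBS-32→GL-19 = 195.892°,  θ₁₂ = bearing OBS-32→BM1 = 160.552°
dₓₜ = R·arcsin(sin δ₁₃ · sin(θ₁₃ − θ₁₂)) = 6375·arcsin(0.60882·sin(35.340°)) = 2294.198 km
|dₓₜ| = 2294.198 km

2294 km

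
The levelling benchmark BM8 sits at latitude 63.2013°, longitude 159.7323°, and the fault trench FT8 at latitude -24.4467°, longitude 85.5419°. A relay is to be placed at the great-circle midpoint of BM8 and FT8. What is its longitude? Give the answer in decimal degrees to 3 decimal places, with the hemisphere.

108.318°E

Bx = cos φ₂ cos Δλ = 0.248016,  By = cos φ₂ sin Δλ = -0.875910
φₘ = atan2(sin φ₁ + sin φ₂, √((cos φ₁ + Bx)² + By²)) = 23.13427°
λₘ = λ₁ + atan2(By, cos φ₁ + Bx) = 108.31805°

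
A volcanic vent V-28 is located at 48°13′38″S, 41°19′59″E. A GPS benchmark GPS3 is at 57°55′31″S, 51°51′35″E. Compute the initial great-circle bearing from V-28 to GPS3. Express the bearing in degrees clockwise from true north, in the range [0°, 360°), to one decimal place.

V-28: φ = -48.22722°, λ = +41.33306°
GPS3: φ = -57.92528°, λ = +51.85972°
Δλ = 10.5267°
y = sin Δλ · cos φ₂ = 0.097015
x = cos φ₁ sin φ₂ − sin φ₁ cos φ₂ cos Δλ = -0.175121
θ = atan2(y, x) = 151.0142° → 151.0142° (mod 360°)

151.0°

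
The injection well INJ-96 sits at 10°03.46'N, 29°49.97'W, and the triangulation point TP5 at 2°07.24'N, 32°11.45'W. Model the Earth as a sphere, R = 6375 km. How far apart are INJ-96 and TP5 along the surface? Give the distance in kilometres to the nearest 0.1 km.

920.8 km

INJ-96: φ = +10.05767°, λ = -29.83283°
TP5: φ = +2.12067°, λ = -32.19083°
Δφ = -7.9370°,  Δλ = -2.3580°
a = sin²(Δφ/2) + cos φ₁ cos φ₂ sin²(Δλ/2) = 0.005206
c = 2·arcsin(√a) = 0.144435 rad = 8.2755°
d = R·c = 6375 × 0.144435 = 920.8 km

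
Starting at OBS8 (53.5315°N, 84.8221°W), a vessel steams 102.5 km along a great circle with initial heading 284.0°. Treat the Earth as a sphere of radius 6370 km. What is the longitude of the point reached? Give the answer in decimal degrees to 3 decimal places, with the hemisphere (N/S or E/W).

δ = d/R = 102.5/6370 = 0.016091 rad
φ₂ = arcsin(sin φ₁ cos δ + cos φ₁ sin δ cos θ)
   = arcsin(0.80418·0.99987 + 0.59438·0.01609·0.24192) = 53.74503°
λ₂ = λ₁ + atan2(sin θ sin δ cos φ₁, cos δ − sin φ₁ sin φ₂) = -86.33488°

86.335°W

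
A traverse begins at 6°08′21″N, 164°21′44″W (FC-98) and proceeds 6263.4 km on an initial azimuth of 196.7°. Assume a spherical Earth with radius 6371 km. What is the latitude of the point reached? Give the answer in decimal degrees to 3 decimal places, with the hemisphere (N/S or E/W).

FC-98: φ = +6.13917°, λ = -164.36222°
δ = d/R = 6263.4/6371 = 0.983111 rad
φ₂ = arcsin(sin φ₁ cos δ + cos φ₁ sin δ cos θ)
   = arcsin(0.10694·0.55444 + 0.99427·0.83223·-0.95782) = -47.16040°
λ₂ = λ₁ + atan2(sin θ sin δ cos φ₁, cos δ − sin φ₁ sin φ₂) = 175.04544°

47.160°S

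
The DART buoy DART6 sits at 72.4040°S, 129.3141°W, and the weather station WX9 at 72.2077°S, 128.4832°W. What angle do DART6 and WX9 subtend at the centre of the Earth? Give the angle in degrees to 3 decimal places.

Δφ = 0.1963°,  Δλ = 0.8309°
a = sin²(Δφ/2) + cos φ₁ cos φ₂ sin²(Δλ/2) = 0.000008
c = 2·arcsin(√a) = 0.005583 rad = 0.3199°

0.320°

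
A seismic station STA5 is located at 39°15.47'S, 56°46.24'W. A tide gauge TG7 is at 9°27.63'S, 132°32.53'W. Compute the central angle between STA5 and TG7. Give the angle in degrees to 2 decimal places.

73.04°

STA5: φ = -39.25783°, λ = -56.77067°
TG7: φ = -9.46050°, λ = -132.54217°
Δφ = 29.7973°,  Δλ = -75.7715°
a = sin²(Δφ/2) + cos φ₁ cos φ₂ sin²(Δλ/2) = 0.354129
c = 2·arcsin(√a) = 1.274749 rad = 73.0377°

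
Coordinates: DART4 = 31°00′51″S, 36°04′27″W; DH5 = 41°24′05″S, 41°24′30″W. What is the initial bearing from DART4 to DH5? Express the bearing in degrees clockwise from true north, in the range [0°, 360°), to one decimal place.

DART4: φ = -31.01417°, λ = -36.07417°
DH5: φ = -41.40139°, λ = -41.40833°
Δλ = -5.3342°
y = sin Δλ · cos φ₂ = -0.069732
x = cos φ₁ sin φ₂ − sin φ₁ cos φ₂ cos Δλ = -0.181973
θ = atan2(y, x) = -159.0332° → 200.9668° (mod 360°)

201.0°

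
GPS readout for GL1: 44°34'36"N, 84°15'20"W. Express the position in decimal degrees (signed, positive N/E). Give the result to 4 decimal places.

+44.5767°, -84.2556°

lat: 44.5767° N → +44.5767°
lon: 84.2556° W → -84.2556°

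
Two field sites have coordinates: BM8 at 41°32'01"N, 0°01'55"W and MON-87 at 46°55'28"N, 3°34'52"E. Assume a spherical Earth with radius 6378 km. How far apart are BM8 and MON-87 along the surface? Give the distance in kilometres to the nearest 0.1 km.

665.5 km

BM8: φ = +41.53361°, λ = -0.03194°
MON-87: φ = +46.92444°, λ = +3.58111°
Δφ = 5.3908°,  Δλ = 3.6131°
a = sin²(Δφ/2) + cos φ₁ cos φ₂ sin²(Δλ/2) = 0.002720
c = 2·arcsin(√a) = 0.104346 rad = 5.9786°
d = R·c = 6378 × 0.104346 = 665.5 km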